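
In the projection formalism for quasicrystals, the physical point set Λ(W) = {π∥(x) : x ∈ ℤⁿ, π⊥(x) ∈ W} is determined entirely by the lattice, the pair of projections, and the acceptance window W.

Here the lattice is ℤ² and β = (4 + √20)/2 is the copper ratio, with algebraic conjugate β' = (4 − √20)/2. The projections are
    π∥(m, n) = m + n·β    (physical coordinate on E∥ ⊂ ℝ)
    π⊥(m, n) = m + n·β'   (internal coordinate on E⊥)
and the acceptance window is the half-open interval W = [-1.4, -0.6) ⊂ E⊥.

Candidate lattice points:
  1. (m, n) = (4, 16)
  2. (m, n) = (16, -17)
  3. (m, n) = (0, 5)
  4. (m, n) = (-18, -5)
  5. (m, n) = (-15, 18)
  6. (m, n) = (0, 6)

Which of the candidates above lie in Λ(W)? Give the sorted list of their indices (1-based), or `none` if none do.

3

Compute β' = (4−√20)/2 = -0.2361, so π⊥(m,n) = m -0.2361·n.
[1] lift (4,16): star map gives 0.2229; window check -1.4 ≤ 0.2229 < -0.6 is false → out
[2] lift (16,-17): star map gives 20.0132; window check -1.4 ≤ 20.0132 < -0.6 is false → out
[3] lift (0,5): star map gives -1.1803; window check -1.4 ≤ -1.1803 < -0.6 is true → IN Λ
[4] lift (-18,-5): star map gives -16.8197; window check -1.4 ≤ -16.8197 < -0.6 is false → out
[5] lift (-15,18): star map gives -19.2492; window check -1.4 ≤ -19.2492 < -0.6 is false → out
[6] lift (0,6): star map gives -1.4164; window check -1.4 ≤ -1.4164 < -0.6 is false → out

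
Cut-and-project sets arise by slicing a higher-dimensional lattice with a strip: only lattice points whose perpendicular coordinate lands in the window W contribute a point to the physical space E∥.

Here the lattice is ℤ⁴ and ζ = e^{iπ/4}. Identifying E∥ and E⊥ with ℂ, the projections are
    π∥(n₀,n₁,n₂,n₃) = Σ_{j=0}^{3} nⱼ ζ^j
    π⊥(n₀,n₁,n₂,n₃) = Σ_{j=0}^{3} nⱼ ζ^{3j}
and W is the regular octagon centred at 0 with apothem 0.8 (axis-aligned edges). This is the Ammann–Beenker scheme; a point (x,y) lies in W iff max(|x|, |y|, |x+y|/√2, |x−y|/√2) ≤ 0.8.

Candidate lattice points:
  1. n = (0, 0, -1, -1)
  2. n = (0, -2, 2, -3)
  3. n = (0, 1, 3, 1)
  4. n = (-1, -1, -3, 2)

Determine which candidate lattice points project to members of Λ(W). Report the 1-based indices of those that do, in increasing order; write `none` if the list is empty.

Internal map: ζ^{3j} for j=0..3 gives (1,0), (−√2/2,√2/2), (0,−1), (√2/2,√2/2).
candidate 1: n = (0, 0, -1, -1) → π⊥ ≈ (-0.7071, +0.2929); max(|x|,|y|,|x±y|/√2) = 0.7071 ≤ 0.8 ⇒ ∈ W
candidate 2: n = (0, -2, 2, -3) → π⊥ ≈ (-0.7071, -5.5355); max(|x|,|y|,|x±y|/√2) = 5.5355 > 0.8 ⇒ ∉ W
candidate 3: n = (0, 1, 3, 1) → π⊥ ≈ (+0.0000, -1.5858); max(|x|,|y|,|x±y|/√2) = 1.5858 > 0.8 ⇒ ∉ W
candidate 4: n = (-1, -1, -3, 2) → π⊥ ≈ (+1.1213, +3.7071); max(|x|,|y|,|x±y|/√2) = 3.7071 > 0.8 ⇒ ∉ W

1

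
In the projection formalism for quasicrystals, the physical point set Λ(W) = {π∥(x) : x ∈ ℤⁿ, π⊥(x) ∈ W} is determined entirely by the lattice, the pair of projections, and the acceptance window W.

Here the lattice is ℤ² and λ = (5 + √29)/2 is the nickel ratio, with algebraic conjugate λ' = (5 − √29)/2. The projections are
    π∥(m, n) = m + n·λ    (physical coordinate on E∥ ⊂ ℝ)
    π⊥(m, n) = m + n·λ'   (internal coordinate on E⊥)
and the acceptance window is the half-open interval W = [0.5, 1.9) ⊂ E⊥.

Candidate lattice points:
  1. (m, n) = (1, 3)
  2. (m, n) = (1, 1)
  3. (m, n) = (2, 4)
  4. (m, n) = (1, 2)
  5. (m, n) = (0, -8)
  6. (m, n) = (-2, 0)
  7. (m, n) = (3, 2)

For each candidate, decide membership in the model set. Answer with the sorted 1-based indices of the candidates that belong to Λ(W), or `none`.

2, 3, 4, 5

Compute λ' = (5−√29)/2 = -0.192582, so π⊥(m,n) = m -0.192582·n.
#1 (1,3): internal coord 1 + (3)·λ' = +0.422253; +0.422253 ∉ [0.5, 1.9) → out
#2 (1,1): internal coord 1 + (1)·λ' = +0.807418; +0.807418 ∈ [0.5, 1.9) → IN Λ
#3 (2,4): internal coord 2 + (4)·λ' = +1.229670; +1.229670 ∈ [0.5, 1.9) → IN Λ
#4 (1,2): internal coord 1 + (2)·λ' = +0.614835; +0.614835 ∈ [0.5, 1.9) → IN Λ
#5 (0,-8): internal coord 0 + (-8)·λ' = +1.540659; +1.540659 ∈ [0.5, 1.9) → IN Λ
#6 (-2,0): internal coord -2 + (0)·λ' = -2.000000; -2.000000 ∉ [0.5, 1.9) → out
#7 (3,2): internal coord 3 + (2)·λ' = +2.614835; +2.614835 ∉ [0.5, 1.9) → out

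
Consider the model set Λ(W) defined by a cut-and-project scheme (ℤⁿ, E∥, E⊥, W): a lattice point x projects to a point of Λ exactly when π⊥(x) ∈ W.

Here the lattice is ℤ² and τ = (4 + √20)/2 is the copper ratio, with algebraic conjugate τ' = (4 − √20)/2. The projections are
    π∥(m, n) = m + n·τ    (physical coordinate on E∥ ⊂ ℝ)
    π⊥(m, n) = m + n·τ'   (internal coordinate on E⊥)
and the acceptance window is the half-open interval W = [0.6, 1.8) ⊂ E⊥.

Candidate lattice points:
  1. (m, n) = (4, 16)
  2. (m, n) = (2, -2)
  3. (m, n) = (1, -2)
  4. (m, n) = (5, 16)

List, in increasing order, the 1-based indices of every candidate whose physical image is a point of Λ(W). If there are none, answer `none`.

3, 4

τ' = (4−√20)/2 ≈ -0.236068.
candidate 1: (m,n)=(4,16) → π∥ = 4+16·τ ≈ 71.777088, π⊥ = 4+16·τ' ≈ 0.222912 ∉ [0.6, 1.8) ⇒ out
candidate 2: (m,n)=(2,-2) → π∥ = 2-2·τ ≈ -6.472136, π⊥ = 2-2·τ' ≈ 2.472136 ∉ [0.6, 1.8) ⇒ out
candidate 3: (m,n)=(1,-2) → π∥ = 1-2·τ ≈ -7.472136, π⊥ = 1-2·τ' ≈ 1.472136 ∈ [0.6, 1.8) ⇒ IN Λ
candidate 4: (m,n)=(5,16) → π∥ = 5+16·τ ≈ 72.777088, π⊥ = 5+16·τ' ≈ 1.222912 ∈ [0.6, 1.8) ⇒ IN Λ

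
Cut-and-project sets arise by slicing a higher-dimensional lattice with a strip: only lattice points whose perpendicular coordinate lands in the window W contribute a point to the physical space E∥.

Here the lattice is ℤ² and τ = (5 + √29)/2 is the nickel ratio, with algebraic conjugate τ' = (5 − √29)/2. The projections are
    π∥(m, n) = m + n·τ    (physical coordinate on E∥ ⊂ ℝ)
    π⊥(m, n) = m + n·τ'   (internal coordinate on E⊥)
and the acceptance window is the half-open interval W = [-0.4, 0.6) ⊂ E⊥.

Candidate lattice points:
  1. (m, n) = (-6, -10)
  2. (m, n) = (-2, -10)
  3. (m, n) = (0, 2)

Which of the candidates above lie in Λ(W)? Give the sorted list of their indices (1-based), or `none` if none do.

τ' = (5−√29)/2 ≈ -0.1926.
#1 (-6,-10): internal coord -6 + (-10)·τ' = -4.0742; -4.0742 ∉ [-0.4, 0.6) → out
#2 (-2,-10): internal coord -2 + (-10)·τ' = -0.0742; -0.0742 ∈ [-0.4, 0.6) → IN Λ
#3 (0,2): internal coord 0 + (2)·τ' = -0.3852; -0.3852 ∈ [-0.4, 0.6) → IN Λ

2, 3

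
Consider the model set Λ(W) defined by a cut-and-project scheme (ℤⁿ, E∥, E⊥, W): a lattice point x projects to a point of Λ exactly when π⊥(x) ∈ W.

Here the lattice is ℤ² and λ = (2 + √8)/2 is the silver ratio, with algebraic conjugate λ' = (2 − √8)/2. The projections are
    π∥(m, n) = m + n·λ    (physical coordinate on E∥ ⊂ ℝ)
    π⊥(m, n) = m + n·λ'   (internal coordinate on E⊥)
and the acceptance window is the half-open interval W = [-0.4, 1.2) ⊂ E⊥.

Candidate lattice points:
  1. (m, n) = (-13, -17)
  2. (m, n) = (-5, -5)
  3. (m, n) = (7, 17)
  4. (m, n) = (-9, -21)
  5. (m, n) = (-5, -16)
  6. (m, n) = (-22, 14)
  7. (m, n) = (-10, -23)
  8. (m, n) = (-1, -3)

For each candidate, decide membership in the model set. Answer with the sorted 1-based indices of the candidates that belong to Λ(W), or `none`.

3, 4, 8

λ' = (2−√8)/2 ≈ -0.41421.
#1 (-13,-17): internal coord -13 + (-17)·λ' = -5.95837; -5.95837 ∉ [-0.4, 1.2) → out
#2 (-5,-5): internal coord -5 + (-5)·λ' = -2.92893; -2.92893 ∉ [-0.4, 1.2) → out
#3 (7,17): internal coord 7 + (17)·λ' = -0.04163; -0.04163 ∈ [-0.4, 1.2) → IN Λ
#4 (-9,-21): internal coord -9 + (-21)·λ' = -0.30152; -0.30152 ∈ [-0.4, 1.2) → IN Λ
#5 (-5,-16): internal coord -5 + (-16)·λ' = +1.62742; +1.62742 ∉ [-0.4, 1.2) → out
#6 (-22,14): internal coord -22 + (14)·λ' = -27.79899; -27.79899 ∉ [-0.4, 1.2) → out
#7 (-10,-23): internal coord -10 + (-23)·λ' = -0.47309; -0.47309 ∉ [-0.4, 1.2) → out
#8 (-1,-3): internal coord -1 + (-3)·λ' = +0.24264; +0.24264 ∈ [-0.4, 1.2) → IN Λ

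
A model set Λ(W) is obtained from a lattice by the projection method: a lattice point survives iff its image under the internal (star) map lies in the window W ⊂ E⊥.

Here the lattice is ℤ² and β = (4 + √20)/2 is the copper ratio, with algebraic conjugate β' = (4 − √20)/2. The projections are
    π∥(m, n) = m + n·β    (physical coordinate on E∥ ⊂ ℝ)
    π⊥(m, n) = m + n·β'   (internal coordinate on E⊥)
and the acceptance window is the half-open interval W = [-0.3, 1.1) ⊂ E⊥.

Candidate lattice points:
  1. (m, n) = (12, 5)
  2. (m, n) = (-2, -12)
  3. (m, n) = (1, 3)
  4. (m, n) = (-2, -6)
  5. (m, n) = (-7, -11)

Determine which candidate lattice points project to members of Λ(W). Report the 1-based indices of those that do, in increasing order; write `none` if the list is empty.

Compute β' = (4−√20)/2 = -0.23607, so π⊥(m,n) = m -0.23607·n.
[1] lift (12,5): star map gives 10.81966; window check -0.3 ≤ 10.81966 < 1.1 is false → out
[2] lift (-2,-12): star map gives 0.83282; window check -0.3 ≤ 0.83282 < 1.1 is true → IN Λ
[3] lift (1,3): star map gives 0.29180; window check -0.3 ≤ 0.29180 < 1.1 is true → IN Λ
[4] lift (-2,-6): star map gives -0.58359; window check -0.3 ≤ -0.58359 < 1.1 is false → out
[5] lift (-7,-11): star map gives -4.40325; window check -0.3 ≤ -4.40325 < 1.1 is false → out

2, 3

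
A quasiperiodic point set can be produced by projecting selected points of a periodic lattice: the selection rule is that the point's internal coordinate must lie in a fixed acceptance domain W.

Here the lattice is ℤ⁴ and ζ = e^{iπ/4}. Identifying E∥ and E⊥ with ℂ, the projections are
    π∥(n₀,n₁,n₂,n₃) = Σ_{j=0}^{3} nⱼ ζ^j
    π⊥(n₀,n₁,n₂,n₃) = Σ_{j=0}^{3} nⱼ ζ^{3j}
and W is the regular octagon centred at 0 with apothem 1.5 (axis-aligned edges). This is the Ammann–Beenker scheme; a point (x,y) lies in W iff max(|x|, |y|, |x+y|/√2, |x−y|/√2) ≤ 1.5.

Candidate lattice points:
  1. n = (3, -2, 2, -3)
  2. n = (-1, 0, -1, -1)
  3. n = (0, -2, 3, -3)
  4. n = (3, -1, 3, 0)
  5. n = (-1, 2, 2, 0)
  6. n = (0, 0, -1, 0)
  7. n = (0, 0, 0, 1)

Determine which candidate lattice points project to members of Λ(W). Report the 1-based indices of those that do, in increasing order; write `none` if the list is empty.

6, 7

With ζ = e^{iπ/4} the internal vectors are ζ^0,ζ^3,ζ^6,ζ^9.
candidate 1: n = (3, -2, 2, -3) → π⊥ ≈ (+2.29289, -5.53553); max(|x|,|y|,|x±y|/√2) = 5.53553 > 1.5 ⇒ ∉ W
candidate 2: n = (-1, 0, -1, -1) → π⊥ ≈ (-1.70711, +0.29289); max(|x|,|y|,|x±y|/√2) = 1.70711 > 1.5 ⇒ ∉ W
candidate 3: n = (0, -2, 3, -3) → π⊥ ≈ (-0.70711, -6.53553); max(|x|,|y|,|x±y|/√2) = 6.53553 > 1.5 ⇒ ∉ W
candidate 4: n = (3, -1, 3, 0) → π⊥ ≈ (+3.70711, -3.70711); max(|x|,|y|,|x±y|/√2) = 5.24264 > 1.5 ⇒ ∉ W
candidate 5: n = (-1, 2, 2, 0) → π⊥ ≈ (-2.41421, -0.58579); max(|x|,|y|,|x±y|/√2) = 2.41421 > 1.5 ⇒ ∉ W
candidate 6: n = (0, 0, -1, 0) → π⊥ ≈ (+0.00000, +1.00000); max(|x|,|y|,|x±y|/√2) = 1.00000 ≤ 1.5 ⇒ ∈ W
candidate 7: n = (0, 0, 0, 1) → π⊥ ≈ (+0.70711, +0.70711); max(|x|,|y|,|x±y|/√2) = 1.00000 ≤ 1.5 ⇒ ∈ W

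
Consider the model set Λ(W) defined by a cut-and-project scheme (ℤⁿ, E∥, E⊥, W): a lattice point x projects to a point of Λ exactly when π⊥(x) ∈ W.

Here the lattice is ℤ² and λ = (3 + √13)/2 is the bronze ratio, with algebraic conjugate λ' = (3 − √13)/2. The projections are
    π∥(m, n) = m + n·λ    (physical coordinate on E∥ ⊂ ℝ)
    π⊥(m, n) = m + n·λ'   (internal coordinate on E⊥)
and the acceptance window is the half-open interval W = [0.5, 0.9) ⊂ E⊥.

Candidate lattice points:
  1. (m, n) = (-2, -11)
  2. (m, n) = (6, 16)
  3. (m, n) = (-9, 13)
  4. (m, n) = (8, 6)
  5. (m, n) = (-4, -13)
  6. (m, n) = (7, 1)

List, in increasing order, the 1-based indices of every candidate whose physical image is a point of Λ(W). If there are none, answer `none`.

none

λ' = (3−√13)/2 ≈ -0.302776.
[1] lift (-2,-11): star map gives 1.330532; window check 0.5 ≤ 1.330532 < 0.9 is false → out
[2] lift (6,16): star map gives 1.155590; window check 0.5 ≤ 1.155590 < 0.9 is false → out
[3] lift (-9,13): star map gives -12.936083; window check 0.5 ≤ -12.936083 < 0.9 is false → out
[4] lift (8,6): star map gives 6.183346; window check 0.5 ≤ 6.183346 < 0.9 is false → out
[5] lift (-4,-13): star map gives -0.063917; window check 0.5 ≤ -0.063917 < 0.9 is false → out
[6] lift (7,1): star map gives 6.697224; window check 0.5 ≤ 6.697224 < 0.9 is false → out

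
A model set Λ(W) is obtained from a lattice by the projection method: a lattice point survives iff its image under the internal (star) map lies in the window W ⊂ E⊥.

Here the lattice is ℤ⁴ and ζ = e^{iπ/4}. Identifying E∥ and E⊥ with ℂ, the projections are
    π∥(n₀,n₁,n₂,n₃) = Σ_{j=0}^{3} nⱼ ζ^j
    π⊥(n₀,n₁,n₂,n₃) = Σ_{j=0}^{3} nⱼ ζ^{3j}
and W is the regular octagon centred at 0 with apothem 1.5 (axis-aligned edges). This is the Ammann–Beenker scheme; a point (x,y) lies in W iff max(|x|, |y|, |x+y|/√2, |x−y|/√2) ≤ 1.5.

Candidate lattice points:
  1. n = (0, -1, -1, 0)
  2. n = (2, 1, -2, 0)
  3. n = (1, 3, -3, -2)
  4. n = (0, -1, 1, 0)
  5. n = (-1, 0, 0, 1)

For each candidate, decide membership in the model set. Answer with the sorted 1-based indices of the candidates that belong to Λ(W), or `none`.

1, 5

π⊥(n) = n₀ + n₁ζ³ + n₂ζ⁶ + n₃ζ⁹ where ζ = e^{iπ/4}.
candidate 1: n = (0, -1, -1, 0) → π⊥ ≈ (+0.70711, +0.29289); max(|x|,|y|,|x±y|/√2) = 0.70711 ≤ 1.5 ⇒ ∈ W
candidate 2: n = (2, 1, -2, 0) → π⊥ ≈ (+1.29289, +2.70711); max(|x|,|y|,|x±y|/√2) = 2.82843 > 1.5 ⇒ ∉ W
candidate 3: n = (1, 3, -3, -2) → π⊥ ≈ (-2.53553, +3.70711); max(|x|,|y|,|x±y|/√2) = 4.41421 > 1.5 ⇒ ∉ W
candidate 4: n = (0, -1, 1, 0) → π⊥ ≈ (+0.70711, -1.70711); max(|x|,|y|,|x±y|/√2) = 1.70711 > 1.5 ⇒ ∉ W
candidate 5: n = (-1, 0, 0, 1) → π⊥ ≈ (-0.29289, +0.70711); max(|x|,|y|,|x±y|/√2) = 0.70711 ≤ 1.5 ⇒ ∈ W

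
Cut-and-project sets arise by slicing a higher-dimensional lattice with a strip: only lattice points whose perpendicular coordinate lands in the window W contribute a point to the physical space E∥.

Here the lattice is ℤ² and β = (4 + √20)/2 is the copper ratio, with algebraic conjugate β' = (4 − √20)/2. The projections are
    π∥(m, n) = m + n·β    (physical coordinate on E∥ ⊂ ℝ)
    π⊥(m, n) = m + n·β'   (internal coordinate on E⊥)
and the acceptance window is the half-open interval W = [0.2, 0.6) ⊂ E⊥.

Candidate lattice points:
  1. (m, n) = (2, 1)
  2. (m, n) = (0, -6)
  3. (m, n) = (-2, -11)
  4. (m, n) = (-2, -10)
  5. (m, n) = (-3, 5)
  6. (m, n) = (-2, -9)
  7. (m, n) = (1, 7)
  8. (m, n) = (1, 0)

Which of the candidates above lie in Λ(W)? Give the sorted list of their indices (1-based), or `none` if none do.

3, 4

Compute β' = (4−√20)/2 = -0.23607, so π⊥(m,n) = m -0.23607·n.
#1 (2,1): internal coord 2 + (1)·β' = +1.76393; +1.76393 ∉ [0.2, 0.6) → out
#2 (0,-6): internal coord 0 + (-6)·β' = +1.41641; +1.41641 ∉ [0.2, 0.6) → out
#3 (-2,-11): internal coord -2 + (-11)·β' = +0.59675; +0.59675 ∈ [0.2, 0.6) → IN Λ
#4 (-2,-10): internal coord -2 + (-10)·β' = +0.36068; +0.36068 ∈ [0.2, 0.6) → IN Λ
#5 (-3,5): internal coord -3 + (5)·β' = -4.18034; -4.18034 ∉ [0.2, 0.6) → out
#6 (-2,-9): internal coord -2 + (-9)·β' = +0.12461; +0.12461 ∉ [0.2, 0.6) → out
#7 (1,7): internal coord 1 + (7)·β' = -0.65248; -0.65248 ∉ [0.2, 0.6) → out
#8 (1,0): internal coord 1 + (0)·β' = +1.00000; +1.00000 ∉ [0.2, 0.6) → out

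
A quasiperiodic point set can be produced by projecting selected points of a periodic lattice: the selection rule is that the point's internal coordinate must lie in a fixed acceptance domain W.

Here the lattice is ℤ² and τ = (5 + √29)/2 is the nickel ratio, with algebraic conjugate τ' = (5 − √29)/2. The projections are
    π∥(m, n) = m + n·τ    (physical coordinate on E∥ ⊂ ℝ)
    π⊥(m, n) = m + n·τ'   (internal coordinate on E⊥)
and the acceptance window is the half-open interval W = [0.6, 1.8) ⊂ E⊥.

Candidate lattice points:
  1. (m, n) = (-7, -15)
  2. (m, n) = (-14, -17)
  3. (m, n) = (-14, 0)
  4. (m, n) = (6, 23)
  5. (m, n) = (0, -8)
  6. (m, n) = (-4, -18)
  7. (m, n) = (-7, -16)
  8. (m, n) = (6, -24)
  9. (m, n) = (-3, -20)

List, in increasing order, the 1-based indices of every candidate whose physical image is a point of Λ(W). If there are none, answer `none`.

4, 5, 9

Numerically τ ≈ 5.19258 and τ' = −1/τ ≈ -0.19258.
#1 (-7,-15): internal coord -7 + (-15)·τ' = -4.11126; -4.11126 ∉ [0.6, 1.8) → out
#2 (-14,-17): internal coord -14 + (-17)·τ' = -10.72610; -10.72610 ∉ [0.6, 1.8) → out
#3 (-14,0): internal coord -14 + (0)·τ' = -14.00000; -14.00000 ∉ [0.6, 1.8) → out
#4 (6,23): internal coord 6 + (23)·τ' = +1.57060; +1.57060 ∈ [0.6, 1.8) → IN Λ
#5 (0,-8): internal coord 0 + (-8)·τ' = +1.54066; +1.54066 ∈ [0.6, 1.8) → IN Λ
#6 (-4,-18): internal coord -4 + (-18)·τ' = -0.53352; -0.53352 ∉ [0.6, 1.8) → out
#7 (-7,-16): internal coord -7 + (-16)·τ' = -3.91868; -3.91868 ∉ [0.6, 1.8) → out
#8 (6,-24): internal coord 6 + (-24)·τ' = +10.62198; +10.62198 ∉ [0.6, 1.8) → out
#9 (-3,-20): internal coord -3 + (-20)·τ' = +0.85165; +0.85165 ∈ [0.6, 1.8) → IN Λ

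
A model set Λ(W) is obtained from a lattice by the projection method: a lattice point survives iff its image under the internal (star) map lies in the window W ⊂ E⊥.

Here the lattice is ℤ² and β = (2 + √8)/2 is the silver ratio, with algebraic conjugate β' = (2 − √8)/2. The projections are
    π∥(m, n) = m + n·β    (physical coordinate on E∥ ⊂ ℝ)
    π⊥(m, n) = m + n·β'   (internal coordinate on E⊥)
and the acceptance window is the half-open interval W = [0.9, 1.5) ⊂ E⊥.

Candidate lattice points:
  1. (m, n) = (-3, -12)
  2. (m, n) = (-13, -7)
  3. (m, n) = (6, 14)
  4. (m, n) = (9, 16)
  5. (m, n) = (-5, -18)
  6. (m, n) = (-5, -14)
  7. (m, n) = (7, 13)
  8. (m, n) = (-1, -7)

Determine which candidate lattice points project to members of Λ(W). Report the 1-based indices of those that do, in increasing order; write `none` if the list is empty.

none

Numerically β ≈ 2.414214 and β' = −1/β ≈ -0.414214.
#1 (-3,-12): internal coord -3 + (-12)·β' = +1.970563; +1.970563 ∉ [0.9, 1.5) → out
#2 (-13,-7): internal coord -13 + (-7)·β' = -10.100505; -10.100505 ∉ [0.9, 1.5) → out
#3 (6,14): internal coord 6 + (14)·β' = +0.201010; +0.201010 ∉ [0.9, 1.5) → out
#4 (9,16): internal coord 9 + (16)·β' = +2.372583; +2.372583 ∉ [0.9, 1.5) → out
#5 (-5,-18): internal coord -5 + (-18)·β' = +2.455844; +2.455844 ∉ [0.9, 1.5) → out
#6 (-5,-14): internal coord -5 + (-14)·β' = +0.798990; +0.798990 ∉ [0.9, 1.5) → out
#7 (7,13): internal coord 7 + (13)·β' = +1.615224; +1.615224 ∉ [0.9, 1.5) → out
#8 (-1,-7): internal coord -1 + (-7)·β' = +1.899495; +1.899495 ∉ [0.9, 1.5) → out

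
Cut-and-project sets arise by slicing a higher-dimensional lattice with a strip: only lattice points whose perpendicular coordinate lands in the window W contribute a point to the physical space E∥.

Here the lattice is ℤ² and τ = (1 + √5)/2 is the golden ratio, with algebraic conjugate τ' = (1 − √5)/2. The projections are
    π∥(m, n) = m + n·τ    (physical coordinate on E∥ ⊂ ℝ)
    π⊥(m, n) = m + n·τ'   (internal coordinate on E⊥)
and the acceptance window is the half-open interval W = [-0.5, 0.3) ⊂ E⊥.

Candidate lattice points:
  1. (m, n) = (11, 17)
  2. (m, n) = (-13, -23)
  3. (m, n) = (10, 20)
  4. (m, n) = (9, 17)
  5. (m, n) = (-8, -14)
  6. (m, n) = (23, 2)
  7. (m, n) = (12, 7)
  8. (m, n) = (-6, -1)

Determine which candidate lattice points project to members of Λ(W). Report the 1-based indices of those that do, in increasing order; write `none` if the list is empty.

Compute τ' = (1−√5)/2 = -0.618034, so π⊥(m,n) = m -0.618034·n.
[1] lift (11,17): star map gives 0.493422; window check -0.5 ≤ 0.493422 < 0.3 is false → out
[2] lift (-13,-23): star map gives 1.214782; window check -0.5 ≤ 1.214782 < 0.3 is false → out
[3] lift (10,20): star map gives -2.360680; window check -0.5 ≤ -2.360680 < 0.3 is false → out
[4] lift (9,17): star map gives -1.506578; window check -0.5 ≤ -1.506578 < 0.3 is false → out
[5] lift (-8,-14): star map gives 0.652476; window check -0.5 ≤ 0.652476 < 0.3 is false → out
[6] lift (23,2): star map gives 21.763932; window check -0.5 ≤ 21.763932 < 0.3 is false → out
[7] lift (12,7): star map gives 7.673762; window check -0.5 ≤ 7.673762 < 0.3 is false → out
[8] lift (-6,-1): star map gives -5.381966; window check -0.5 ≤ -5.381966 < 0.3 is false → out

none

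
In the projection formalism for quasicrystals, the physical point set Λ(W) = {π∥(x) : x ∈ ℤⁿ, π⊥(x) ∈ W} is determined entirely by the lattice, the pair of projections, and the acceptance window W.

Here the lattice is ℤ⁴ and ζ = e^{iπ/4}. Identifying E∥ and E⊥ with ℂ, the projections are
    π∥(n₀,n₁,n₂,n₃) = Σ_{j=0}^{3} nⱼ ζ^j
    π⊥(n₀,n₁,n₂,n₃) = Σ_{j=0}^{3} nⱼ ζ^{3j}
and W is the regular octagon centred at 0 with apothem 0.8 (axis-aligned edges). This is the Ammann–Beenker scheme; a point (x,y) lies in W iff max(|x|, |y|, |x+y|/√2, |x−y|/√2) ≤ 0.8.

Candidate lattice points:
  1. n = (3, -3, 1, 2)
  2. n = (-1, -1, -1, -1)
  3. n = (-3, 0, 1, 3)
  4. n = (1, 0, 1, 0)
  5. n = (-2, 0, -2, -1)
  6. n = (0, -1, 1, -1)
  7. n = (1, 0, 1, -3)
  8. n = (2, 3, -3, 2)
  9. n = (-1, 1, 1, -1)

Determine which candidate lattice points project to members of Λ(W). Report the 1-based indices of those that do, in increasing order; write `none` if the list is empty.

Internal map: ζ^{3j} for j=0..3 gives (1,0), (−√2/2,√2/2), (0,−1), (√2/2,√2/2).
#1 (3, -3, 1, 2): internal (6.535534, -1.707107); octagon support 6.535534 vs apothem 0.8 → ∉ W
#2 (-1, -1, -1, -1): internal (-1.000000, -0.414214); octagon support 1.000000 vs apothem 0.8 → ∉ W
#3 (-3, 0, 1, 3): internal (-0.878680, 1.121320); octagon support 1.414214 vs apothem 0.8 → ∉ W
#4 (1, 0, 1, 0): internal (1.000000, -1.000000); octagon support 1.414214 vs apothem 0.8 → ∉ W
#5 (-2, 0, -2, -1): internal (-2.707107, 1.292893); octagon support 2.828427 vs apothem 0.8 → ∉ W
#6 (0, -1, 1, -1): internal (0.000000, -2.414214); octagon support 2.414214 vs apothem 0.8 → ∉ W
#7 (1, 0, 1, -3): internal (-1.121320, -3.121320); octagon support 3.121320 vs apothem 0.8 → ∉ W
#8 (2, 3, -3, 2): internal (1.292893, 6.535534); octagon support 6.535534 vs apothem 0.8 → ∉ W
#9 (-1, 1, 1, -1): internal (-2.414214, -1.000000); octagon support 2.414214 vs apothem 0.8 → ∉ W

none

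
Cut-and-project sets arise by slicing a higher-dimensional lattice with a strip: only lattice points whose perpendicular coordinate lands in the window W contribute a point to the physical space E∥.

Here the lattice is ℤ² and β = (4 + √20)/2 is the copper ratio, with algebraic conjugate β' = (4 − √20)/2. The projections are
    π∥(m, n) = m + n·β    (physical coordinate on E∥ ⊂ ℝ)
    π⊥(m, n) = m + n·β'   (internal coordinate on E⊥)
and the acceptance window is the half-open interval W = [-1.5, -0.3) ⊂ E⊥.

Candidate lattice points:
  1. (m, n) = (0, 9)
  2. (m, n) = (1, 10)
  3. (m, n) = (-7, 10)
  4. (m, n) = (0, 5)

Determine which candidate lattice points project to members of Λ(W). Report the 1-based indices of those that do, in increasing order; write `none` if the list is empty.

2, 4

Numerically β ≈ 4.23607 and β' = −1/β ≈ -0.23607.
candidate 1: (m,n)=(0,9) → π∥ = 0+9·β ≈ 38.12461, π⊥ = 0+9·β' ≈ -2.12461 ∉ [-1.5, -0.3) ⇒ out
candidate 2: (m,n)=(1,10) → π∥ = 1+10·β ≈ 43.36068, π⊥ = 1+10·β' ≈ -1.36068 ∈ [-1.5, -0.3) ⇒ IN Λ
candidate 3: (m,n)=(-7,10) → π∥ = -7+10·β ≈ 35.36068, π⊥ = -7+10·β' ≈ -9.36068 ∉ [-1.5, -0.3) ⇒ out
candidate 4: (m,n)=(0,5) → π∥ = 0+5·β ≈ 21.18034, π⊥ = 0+5·β' ≈ -1.18034 ∈ [-1.5, -0.3) ⇒ IN Λ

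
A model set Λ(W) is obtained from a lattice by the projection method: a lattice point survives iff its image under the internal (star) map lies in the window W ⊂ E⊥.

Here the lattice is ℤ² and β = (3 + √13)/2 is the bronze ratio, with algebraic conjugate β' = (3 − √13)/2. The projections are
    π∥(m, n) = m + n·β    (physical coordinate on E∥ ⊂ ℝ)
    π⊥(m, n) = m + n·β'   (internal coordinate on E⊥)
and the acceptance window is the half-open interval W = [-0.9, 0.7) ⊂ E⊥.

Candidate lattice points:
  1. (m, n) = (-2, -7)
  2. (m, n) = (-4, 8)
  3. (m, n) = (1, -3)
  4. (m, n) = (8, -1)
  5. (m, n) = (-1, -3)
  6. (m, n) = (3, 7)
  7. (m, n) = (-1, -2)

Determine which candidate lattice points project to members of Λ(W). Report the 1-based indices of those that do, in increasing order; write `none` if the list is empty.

1, 5, 7

Numerically β ≈ 3.3028 and β' = −1/β ≈ -0.3028.
candidate 1: (m,n)=(-2,-7) → π∥ = -2-7·β ≈ -25.1194, π⊥ = -2-7·β' ≈ 0.1194 ∈ [-0.9, 0.7) ⇒ IN Λ
candidate 2: (m,n)=(-4,8) → π∥ = -4+8·β ≈ 22.4222, π⊥ = -4+8·β' ≈ -6.4222 ∉ [-0.9, 0.7) ⇒ out
candidate 3: (m,n)=(1,-3) → π∥ = 1-3·β ≈ -8.9083, π⊥ = 1-3·β' ≈ 1.9083 ∉ [-0.9, 0.7) ⇒ out
candidate 4: (m,n)=(8,-1) → π∥ = 8-1·β ≈ 4.6972, π⊥ = 8-1·β' ≈ 8.3028 ∉ [-0.9, 0.7) ⇒ out
candidate 5: (m,n)=(-1,-3) → π∥ = -1-3·β ≈ -10.9083, π⊥ = -1-3·β' ≈ -0.0917 ∈ [-0.9, 0.7) ⇒ IN Λ
candidate 6: (m,n)=(3,7) → π∥ = 3+7·β ≈ 26.1194, π⊥ = 3+7·β' ≈ 0.8806 ∉ [-0.9, 0.7) ⇒ out
candidate 7: (m,n)=(-1,-2) → π∥ = -1-2·β ≈ -7.6056, π⊥ = -1-2·β' ≈ -0.3944 ∈ [-0.9, 0.7) ⇒ IN Λ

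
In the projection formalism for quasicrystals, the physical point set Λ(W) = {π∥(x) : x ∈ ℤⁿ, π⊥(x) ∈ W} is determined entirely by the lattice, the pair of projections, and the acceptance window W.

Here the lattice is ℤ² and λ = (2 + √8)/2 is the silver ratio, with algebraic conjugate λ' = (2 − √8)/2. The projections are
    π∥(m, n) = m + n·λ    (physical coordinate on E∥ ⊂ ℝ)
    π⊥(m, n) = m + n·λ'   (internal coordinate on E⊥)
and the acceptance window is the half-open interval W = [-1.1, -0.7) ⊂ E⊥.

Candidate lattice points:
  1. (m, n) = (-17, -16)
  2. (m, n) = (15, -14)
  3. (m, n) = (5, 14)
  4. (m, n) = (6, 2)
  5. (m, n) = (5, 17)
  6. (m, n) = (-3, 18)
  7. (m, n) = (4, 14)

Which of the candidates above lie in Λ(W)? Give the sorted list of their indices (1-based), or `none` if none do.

λ' = (2−√8)/2 ≈ -0.414214.
[1] lift (-17,-16): star map gives -10.372583; window check -1.1 ≤ -10.372583 < -0.7 is false → out
[2] lift (15,-14): star map gives 20.798990; window check -1.1 ≤ 20.798990 < -0.7 is false → out
[3] lift (5,14): star map gives -0.798990; window check -1.1 ≤ -0.798990 < -0.7 is true → IN Λ
[4] lift (6,2): star map gives 5.171573; window check -1.1 ≤ 5.171573 < -0.7 is false → out
[5] lift (5,17): star map gives -2.041631; window check -1.1 ≤ -2.041631 < -0.7 is false → out
[6] lift (-3,18): star map gives -10.455844; window check -1.1 ≤ -10.455844 < -0.7 is false → out
[7] lift (4,14): star map gives -1.798990; window check -1.1 ≤ -1.798990 < -0.7 is false → out

3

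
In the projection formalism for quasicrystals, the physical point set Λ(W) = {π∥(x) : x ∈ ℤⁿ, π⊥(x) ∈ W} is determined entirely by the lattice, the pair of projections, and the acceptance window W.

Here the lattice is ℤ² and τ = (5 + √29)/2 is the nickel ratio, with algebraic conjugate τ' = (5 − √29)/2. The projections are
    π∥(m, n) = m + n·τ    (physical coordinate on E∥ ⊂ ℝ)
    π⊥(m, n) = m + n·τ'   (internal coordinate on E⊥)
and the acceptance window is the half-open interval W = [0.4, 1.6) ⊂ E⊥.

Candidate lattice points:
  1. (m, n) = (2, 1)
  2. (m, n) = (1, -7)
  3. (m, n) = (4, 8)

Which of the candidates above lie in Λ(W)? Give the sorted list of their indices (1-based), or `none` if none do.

τ' = (5−√29)/2 ≈ -0.192582.
#1 (2,1): internal coord 2 + (1)·τ' = +1.807418; +1.807418 ∉ [0.4, 1.6) → out
#2 (1,-7): internal coord 1 + (-7)·τ' = +2.348077; +2.348077 ∉ [0.4, 1.6) → out
#3 (4,8): internal coord 4 + (8)·τ' = +2.459341; +2.459341 ∉ [0.4, 1.6) → out

none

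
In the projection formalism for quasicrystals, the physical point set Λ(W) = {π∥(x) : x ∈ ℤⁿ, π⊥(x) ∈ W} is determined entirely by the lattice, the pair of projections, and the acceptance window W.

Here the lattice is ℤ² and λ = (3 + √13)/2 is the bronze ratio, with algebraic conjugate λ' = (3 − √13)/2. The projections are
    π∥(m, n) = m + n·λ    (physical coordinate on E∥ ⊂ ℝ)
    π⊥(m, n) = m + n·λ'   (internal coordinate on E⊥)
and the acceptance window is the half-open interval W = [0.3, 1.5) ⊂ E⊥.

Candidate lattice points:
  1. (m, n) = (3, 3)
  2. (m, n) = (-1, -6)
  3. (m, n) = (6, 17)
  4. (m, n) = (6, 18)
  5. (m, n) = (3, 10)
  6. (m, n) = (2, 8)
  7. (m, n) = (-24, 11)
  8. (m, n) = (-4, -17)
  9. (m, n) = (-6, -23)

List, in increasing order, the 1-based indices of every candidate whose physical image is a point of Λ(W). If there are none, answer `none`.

Compute λ' = (3−√13)/2 = -0.302776, so π⊥(m,n) = m -0.302776·n.
#1 (3,3): internal coord 3 + (3)·λ' = +2.091673; +2.091673 ∉ [0.3, 1.5) → out
#2 (-1,-6): internal coord -1 + (-6)·λ' = +0.816654; +0.816654 ∈ [0.3, 1.5) → IN Λ
#3 (6,17): internal coord 6 + (17)·λ' = +0.852814; +0.852814 ∈ [0.3, 1.5) → IN Λ
#4 (6,18): internal coord 6 + (18)·λ' = +0.550039; +0.550039 ∈ [0.3, 1.5) → IN Λ
#5 (3,10): internal coord 3 + (10)·λ' = -0.027756; -0.027756 ∉ [0.3, 1.5) → out
#6 (2,8): internal coord 2 + (8)·λ' = -0.422205; -0.422205 ∉ [0.3, 1.5) → out
#7 (-24,11): internal coord -24 + (11)·λ' = -27.330532; -27.330532 ∉ [0.3, 1.5) → out
#8 (-4,-17): internal coord -4 + (-17)·λ' = +1.147186; +1.147186 ∈ [0.3, 1.5) → IN Λ
#9 (-6,-23): internal coord -6 + (-23)·λ' = +0.963840; +0.963840 ∈ [0.3, 1.5) → IN Λ

2, 3, 4, 8, 9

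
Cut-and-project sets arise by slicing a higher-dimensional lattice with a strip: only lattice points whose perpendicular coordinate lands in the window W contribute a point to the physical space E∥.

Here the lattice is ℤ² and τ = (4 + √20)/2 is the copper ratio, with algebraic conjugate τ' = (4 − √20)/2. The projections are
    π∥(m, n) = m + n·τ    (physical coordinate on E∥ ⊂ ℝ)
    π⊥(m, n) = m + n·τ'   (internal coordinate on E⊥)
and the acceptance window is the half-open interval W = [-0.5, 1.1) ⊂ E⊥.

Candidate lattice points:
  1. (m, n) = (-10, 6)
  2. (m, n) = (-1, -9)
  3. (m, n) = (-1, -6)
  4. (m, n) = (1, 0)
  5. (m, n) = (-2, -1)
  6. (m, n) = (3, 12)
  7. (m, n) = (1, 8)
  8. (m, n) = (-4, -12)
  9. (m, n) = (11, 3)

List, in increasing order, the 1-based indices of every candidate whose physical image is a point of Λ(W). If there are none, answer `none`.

Compute τ' = (4−√20)/2 = -0.236068, so π⊥(m,n) = m -0.236068·n.
candidate 1: (m,n)=(-10,6) → π∥ = -10+6·τ ≈ 15.416408, π⊥ = -10+6·τ' ≈ -11.416408 ∉ [-0.5, 1.1) ⇒ out
candidate 2: (m,n)=(-1,-9) → π∥ = -1-9·τ ≈ -39.124612, π⊥ = -1-9·τ' ≈ 1.124612 ∉ [-0.5, 1.1) ⇒ out
candidate 3: (m,n)=(-1,-6) → π∥ = -1-6·τ ≈ -26.416408, π⊥ = -1-6·τ' ≈ 0.416408 ∈ [-0.5, 1.1) ⇒ IN Λ
candidate 4: (m,n)=(1,0) → π∥ = 1+0·τ ≈ 1.000000, π⊥ = 1+0·τ' ≈ 1.000000 ∈ [-0.5, 1.1) ⇒ IN Λ
candidate 5: (m,n)=(-2,-1) → π∥ = -2-1·τ ≈ -6.236068, π⊥ = -2-1·τ' ≈ -1.763932 ∉ [-0.5, 1.1) ⇒ out
candidate 6: (m,n)=(3,12) → π∥ = 3+12·τ ≈ 53.832816, π⊥ = 3+12·τ' ≈ 0.167184 ∈ [-0.5, 1.1) ⇒ IN Λ
candidate 7: (m,n)=(1,8) → π∥ = 1+8·τ ≈ 34.888544, π⊥ = 1+8·τ' ≈ -0.888544 ∉ [-0.5, 1.1) ⇒ out
candidate 8: (m,n)=(-4,-12) → π∥ = -4-12·τ ≈ -54.832816, π⊥ = -4-12·τ' ≈ -1.167184 ∉ [-0.5, 1.1) ⇒ out
candidate 9: (m,n)=(11,3) → π∥ = 11+3·τ ≈ 23.708204, π⊥ = 11+3·τ' ≈ 10.291796 ∉ [-0.5, 1.1) ⇒ out

3, 4, 6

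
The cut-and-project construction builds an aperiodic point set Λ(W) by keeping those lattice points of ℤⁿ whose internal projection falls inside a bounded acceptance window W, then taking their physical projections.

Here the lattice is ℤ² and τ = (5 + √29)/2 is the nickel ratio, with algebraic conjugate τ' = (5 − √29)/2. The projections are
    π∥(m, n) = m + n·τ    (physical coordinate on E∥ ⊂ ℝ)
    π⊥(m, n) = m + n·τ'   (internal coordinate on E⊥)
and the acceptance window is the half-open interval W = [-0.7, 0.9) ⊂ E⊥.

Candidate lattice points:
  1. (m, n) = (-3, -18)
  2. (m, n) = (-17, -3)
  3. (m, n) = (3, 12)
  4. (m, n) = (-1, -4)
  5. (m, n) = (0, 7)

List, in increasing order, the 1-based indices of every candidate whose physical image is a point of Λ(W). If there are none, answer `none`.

Compute τ' = (5−√29)/2 = -0.19258, so π⊥(m,n) = m -0.19258·n.
candidate 1: (m,n)=(-3,-18) → π∥ = -3-18·τ ≈ -96.46648, π⊥ = -3-18·τ' ≈ 0.46648 ∈ [-0.7, 0.9) ⇒ IN Λ
candidate 2: (m,n)=(-17,-3) → π∥ = -17-3·τ ≈ -32.57775, π⊥ = -17-3·τ' ≈ -16.42225 ∉ [-0.7, 0.9) ⇒ out
candidate 3: (m,n)=(3,12) → π∥ = 3+12·τ ≈ 65.31099, π⊥ = 3+12·τ' ≈ 0.68901 ∈ [-0.7, 0.9) ⇒ IN Λ
candidate 4: (m,n)=(-1,-4) → π∥ = -1-4·τ ≈ -21.77033, π⊥ = -1-4·τ' ≈ -0.22967 ∈ [-0.7, 0.9) ⇒ IN Λ
candidate 5: (m,n)=(0,7) → π∥ = 0+7·τ ≈ 36.34808, π⊥ = 0+7·τ' ≈ -1.34808 ∉ [-0.7, 0.9) ⇒ out

1, 3, 4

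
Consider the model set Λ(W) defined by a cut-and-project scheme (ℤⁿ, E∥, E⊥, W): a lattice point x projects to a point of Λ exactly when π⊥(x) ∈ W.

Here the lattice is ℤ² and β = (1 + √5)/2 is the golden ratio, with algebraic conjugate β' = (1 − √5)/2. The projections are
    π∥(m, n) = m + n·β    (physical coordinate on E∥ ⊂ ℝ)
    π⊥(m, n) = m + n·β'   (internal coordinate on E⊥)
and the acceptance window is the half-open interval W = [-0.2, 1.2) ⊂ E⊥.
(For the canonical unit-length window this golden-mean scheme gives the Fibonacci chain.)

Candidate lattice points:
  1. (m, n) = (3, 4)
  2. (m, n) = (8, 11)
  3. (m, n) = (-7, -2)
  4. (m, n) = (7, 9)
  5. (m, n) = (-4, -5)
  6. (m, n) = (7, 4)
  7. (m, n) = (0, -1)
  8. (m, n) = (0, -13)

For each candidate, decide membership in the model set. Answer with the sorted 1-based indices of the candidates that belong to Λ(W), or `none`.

1, 7

Numerically β ≈ 1.618034 and β' = −1/β ≈ -0.618034.
[1] lift (3,4): star map gives 0.527864; window check -0.2 ≤ 0.527864 < 1.2 is true → IN Λ
[2] lift (8,11): star map gives 1.201626; window check -0.2 ≤ 1.201626 < 1.2 is false → out
[3] lift (-7,-2): star map gives -5.763932; window check -0.2 ≤ -5.763932 < 1.2 is false → out
[4] lift (7,9): star map gives 1.437694; window check -0.2 ≤ 1.437694 < 1.2 is false → out
[5] lift (-4,-5): star map gives -0.909830; window check -0.2 ≤ -0.909830 < 1.2 is false → out
[6] lift (7,4): star map gives 4.527864; window check -0.2 ≤ 4.527864 < 1.2 is false → out
[7] lift (0,-1): star map gives 0.618034; window check -0.2 ≤ 0.618034 < 1.2 is true → IN Λ
[8] lift (0,-13): star map gives 8.034442; window check -0.2 ≤ 8.034442 < 1.2 is false → out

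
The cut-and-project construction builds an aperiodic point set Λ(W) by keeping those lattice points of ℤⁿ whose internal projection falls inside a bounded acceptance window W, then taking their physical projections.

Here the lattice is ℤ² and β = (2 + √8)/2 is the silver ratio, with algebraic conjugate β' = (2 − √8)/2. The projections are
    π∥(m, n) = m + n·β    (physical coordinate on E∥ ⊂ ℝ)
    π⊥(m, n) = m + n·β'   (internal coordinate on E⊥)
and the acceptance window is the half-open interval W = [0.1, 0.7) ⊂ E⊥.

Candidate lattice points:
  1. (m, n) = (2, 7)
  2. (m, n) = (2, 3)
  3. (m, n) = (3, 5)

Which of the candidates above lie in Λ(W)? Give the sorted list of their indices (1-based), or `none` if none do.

none

β' = (2−√8)/2 ≈ -0.4142.
[1] lift (2,7): star map gives -0.8995; window check 0.1 ≤ -0.8995 < 0.7 is false → out
[2] lift (2,3): star map gives 0.7574; window check 0.1 ≤ 0.7574 < 0.7 is false → out
[3] lift (3,5): star map gives 0.9289; window check 0.1 ≤ 0.9289 < 0.7 is false → out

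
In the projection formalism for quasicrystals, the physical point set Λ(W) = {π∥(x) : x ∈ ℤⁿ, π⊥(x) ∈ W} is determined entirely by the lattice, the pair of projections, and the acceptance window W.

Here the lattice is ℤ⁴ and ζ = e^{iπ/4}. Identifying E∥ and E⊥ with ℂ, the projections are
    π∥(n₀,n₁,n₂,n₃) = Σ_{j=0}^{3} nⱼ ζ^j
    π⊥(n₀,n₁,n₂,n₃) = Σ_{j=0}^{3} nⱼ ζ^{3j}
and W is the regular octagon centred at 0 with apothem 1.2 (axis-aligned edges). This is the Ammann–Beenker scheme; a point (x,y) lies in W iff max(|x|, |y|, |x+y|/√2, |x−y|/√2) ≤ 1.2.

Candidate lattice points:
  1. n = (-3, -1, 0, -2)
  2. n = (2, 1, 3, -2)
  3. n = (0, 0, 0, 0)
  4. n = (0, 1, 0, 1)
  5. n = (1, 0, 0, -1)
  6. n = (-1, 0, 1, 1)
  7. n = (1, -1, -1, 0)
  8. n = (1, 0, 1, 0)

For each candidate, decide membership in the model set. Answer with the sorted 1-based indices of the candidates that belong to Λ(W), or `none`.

3, 5, 6

With ζ = e^{iπ/4} the internal vectors are ζ^0,ζ^3,ζ^6,ζ^9.
candidate 1: n = (-3, -1, 0, -2) → π⊥ ≈ (-3.70711, -2.12132); max(|x|,|y|,|x±y|/√2) = 4.12132 > 1.2 ⇒ ∉ W
candidate 2: n = (2, 1, 3, -2) → π⊥ ≈ (-0.12132, -3.70711); max(|x|,|y|,|x±y|/√2) = 3.70711 > 1.2 ⇒ ∉ W
candidate 3: n = (0, 0, 0, 0) → π⊥ ≈ (+0.00000, +0.00000); max(|x|,|y|,|x±y|/√2) = 0.00000 ≤ 1.2 ⇒ ∈ W
candidate 4: n = (0, 1, 0, 1) → π⊥ ≈ (+0.00000, +1.41421); max(|x|,|y|,|x±y|/√2) = 1.41421 > 1.2 ⇒ ∉ W
candidate 5: n = (1, 0, 0, -1) → π⊥ ≈ (+0.29289, -0.70711); max(|x|,|y|,|x±y|/√2) = 0.70711 ≤ 1.2 ⇒ ∈ W
candidate 6: n = (-1, 0, 1, 1) → π⊥ ≈ (-0.29289, -0.29289); max(|x|,|y|,|x±y|/√2) = 0.41421 ≤ 1.2 ⇒ ∈ W
candidate 7: n = (1, -1, -1, 0) → π⊥ ≈ (+1.70711, +0.29289); max(|x|,|y|,|x±y|/√2) = 1.70711 > 1.2 ⇒ ∉ W
candidate 8: n = (1, 0, 1, 0) → π⊥ ≈ (+1.00000, -1.00000); max(|x|,|y|,|x±y|/√2) = 1.41421 > 1.2 ⇒ ∉ W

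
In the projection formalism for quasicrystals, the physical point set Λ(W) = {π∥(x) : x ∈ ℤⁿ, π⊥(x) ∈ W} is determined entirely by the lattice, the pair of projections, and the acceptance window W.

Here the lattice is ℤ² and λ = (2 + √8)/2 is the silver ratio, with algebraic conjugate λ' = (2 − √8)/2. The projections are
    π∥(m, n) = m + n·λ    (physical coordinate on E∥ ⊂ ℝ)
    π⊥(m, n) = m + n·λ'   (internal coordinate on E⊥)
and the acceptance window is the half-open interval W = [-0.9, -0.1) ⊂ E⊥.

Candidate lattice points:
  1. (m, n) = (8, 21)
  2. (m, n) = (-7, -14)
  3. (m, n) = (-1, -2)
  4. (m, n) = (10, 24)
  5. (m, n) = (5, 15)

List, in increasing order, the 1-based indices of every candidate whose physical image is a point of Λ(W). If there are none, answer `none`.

Numerically λ ≈ 2.414214 and λ' = −1/λ ≈ -0.414214.
candidate 1: (m,n)=(8,21) → π∥ = 8+21·λ ≈ 58.698485, π⊥ = 8+21·λ' ≈ -0.698485 ∈ [-0.9, -0.1) ⇒ IN Λ
candidate 2: (m,n)=(-7,-14) → π∥ = -7-14·λ ≈ -40.798990, π⊥ = -7-14·λ' ≈ -1.201010 ∉ [-0.9, -0.1) ⇒ out
candidate 3: (m,n)=(-1,-2) → π∥ = -1-2·λ ≈ -5.828427, π⊥ = -1-2·λ' ≈ -0.171573 ∈ [-0.9, -0.1) ⇒ IN Λ
candidate 4: (m,n)=(10,24) → π∥ = 10+24·λ ≈ 67.941125, π⊥ = 10+24·λ' ≈ 0.058875 ∉ [-0.9, -0.1) ⇒ out
candidate 5: (m,n)=(5,15) → π∥ = 5+15·λ ≈ 41.213203, π⊥ = 5+15·λ' ≈ -1.213203 ∉ [-0.9, -0.1) ⇒ out

1, 3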